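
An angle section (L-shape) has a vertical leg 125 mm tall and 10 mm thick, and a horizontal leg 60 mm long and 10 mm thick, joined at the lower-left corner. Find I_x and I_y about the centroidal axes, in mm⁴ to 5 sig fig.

Treat the section as a set of non-overlapping primitives; coordinates are from the bounding-box lower-left.
Vertical leg: 10 × 125, A = 1 250 mm², y = 62.5 mm, Ī = 1 627 604 mm⁴.
Horizontal leg (remainder): 50 × 10, A = 500 mm², y = 5 mm, Ī = 4166.667 mm⁴.
Centroid: ȳ = ΣA·y / ΣA = 46.07143 mm.
Transfer each piece to the centroidal x-axis using Ī + A·d² with d = y − 46.07143:
  vertical leg: d = 16.42857 mm → contributes +1 964 977 mm⁴
  horizontal leg (remainder): d = -41.07143 mm → contributes +847597.8 mm⁴
Total I = 2 812 574 mm⁴.
For the y-axis: x̄ = 13.57143 mm.
Repeating about the centroidal y-axis gives I_y = 436011.9 mm⁴.

I_x ≈ 2.8126 × 10⁶ mm⁴, I_y ≈ 4.3601 × 10⁵ mm⁴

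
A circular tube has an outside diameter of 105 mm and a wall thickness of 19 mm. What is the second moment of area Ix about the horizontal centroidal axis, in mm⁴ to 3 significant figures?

Break the section into simple shapes (no overlaps), measuring from the bottom-left corner of the bounding box.
Outer circle: ⌀105, A = 8 659 mm², y = 52.5 mm, Ī = 5 966 602 mm⁴.
Bore (subtracted): ⌀67, A = 3525.7 mm², y = 52.5 mm, Ī = 989 166 mm⁴.
By symmetry the centroid is at mid-height, ȳ = 52.5 mm.
All pieces are centred on the horizontal centroidal axis, so I = ΣĪ (holes subtracted) = 4 977 437 mm⁴.

Ix ≈ 4.98 × 10⁶ mm⁴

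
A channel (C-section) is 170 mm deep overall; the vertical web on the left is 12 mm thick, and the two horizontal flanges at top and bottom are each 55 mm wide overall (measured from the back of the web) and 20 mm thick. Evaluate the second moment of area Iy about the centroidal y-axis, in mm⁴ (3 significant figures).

Treat the section as a set of non-overlapping primitives; coordinates are from the bounding-box lower-left.
Web: 12 × 170, A = 2 040 mm², x = 6 mm, Ī = 24 480 mm⁴.
Top flange (beyond web): 43 × 20, A = 860 mm², x = 33.5 mm, Ī = 132 512 mm⁴.
Bottom flange (beyond web): 43 × 20, A = 860 mm², x = 33.5 mm, Ī = 132 512 mm⁴.
Centroid: x̄ = ΣA·x / ΣA = 18.58 mm.
Transfer each piece to the centroidal y-axis using Ī + A·d² with d = x − 18.58:
  web: d = -12.58 mm → contributes +347 312 mm⁴
  top flange (beyond web): d = 14.92 mm → contributes +323 959 mm⁴
  bottom flange (beyond web): d = 14.92 mm → contributes +323 959 mm⁴
Total I = 995 229 mm⁴.

Iy ≈ 9.95 × 10⁵ mm⁴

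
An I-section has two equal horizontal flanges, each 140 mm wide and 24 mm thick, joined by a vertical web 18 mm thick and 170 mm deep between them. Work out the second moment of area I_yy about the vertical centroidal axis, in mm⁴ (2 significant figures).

Decompose the section into non-overlapping parts with the origin at the bottom-left of its bounding rectangle.
Bottom flange: 140 × 24, A = 3 360 mm², x = 70 mm, Ī = 5 488 000 mm⁴.
Web: 18 × 170, A = 3 060 mm², x = 70 mm, Ī = 82 620 mm⁴.
Top flange: 140 × 24, A = 3 360 mm², x = 70 mm, Ī = 5 488 000 mm⁴.
By symmetry the centroid is at mid-width, x̄ = 70 mm.
All pieces are centred on the vertical centroidal axis, so I = ΣĪ = 11 058 620 mm⁴.

I_yy ≈ 1.1 × 10⁷ mm⁴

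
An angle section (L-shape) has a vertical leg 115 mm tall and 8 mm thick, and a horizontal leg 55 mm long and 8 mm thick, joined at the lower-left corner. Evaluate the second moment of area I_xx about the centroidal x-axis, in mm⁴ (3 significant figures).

I_xx ≈ 1.78 × 10⁶ mm⁴

Break the section into simple shapes (no overlaps), measuring from the bottom-left corner of the bounding box.
Vertical leg: 8 × 115, A = 920 mm², y = 57.5 mm, Ī = 1 013 917 mm⁴.
Horizontal leg (remainder): 47 × 8, A = 376 mm², y = 4 mm, Ī = 2005.3 mm⁴.
Centroid: ȳ = ΣA·y / ΣA = 41.978 mm.
Transfer each piece to the centroidal x-axis using Ī + A·d² with d = y − 41.978:
  vertical leg: d = 15.522 mm → contributes +1 235 563 mm⁴
  horizontal leg (remainder): d = -37.978 mm → contributes +544 332 mm⁴
Total I = 1 779 895 mm⁴.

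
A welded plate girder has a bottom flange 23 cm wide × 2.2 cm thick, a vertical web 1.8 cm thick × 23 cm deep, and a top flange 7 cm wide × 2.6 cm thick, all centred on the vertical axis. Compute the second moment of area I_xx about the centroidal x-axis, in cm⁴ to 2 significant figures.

Split into non-overlapping primitives; take the origin at the lower-left of the bounding box.
Bottom plate: 23 × 2.2, A = 50.6 cm², y = 1.1 cm, Ī = 20.41 cm⁴.
Web plate: 1.8 × 23, A = 41.4 cm², y = 13.7 cm, Ī = 1 825 cm⁴.
Top plate: 7 × 2.6, A = 18.2 cm², y = 26.5 cm, Ī = 10.25 cm⁴.
Centroid: ȳ = ΣA·y / ΣA = 10.03 cm.
Transfer each piece to the centroidal x-axis using Ī + A·d² with d = y − 10.03:
  bottom plate: d = -8.928 cm → contributes +4 054 cm⁴
  web plate: d = 3.672 cm → contributes +2 383 cm⁴
  top plate: d = 16.47 cm → contributes +4 948 cm⁴
Total I = 11 385 cm⁴.

I_xx ≈ 1.1 × 10⁴ cm⁴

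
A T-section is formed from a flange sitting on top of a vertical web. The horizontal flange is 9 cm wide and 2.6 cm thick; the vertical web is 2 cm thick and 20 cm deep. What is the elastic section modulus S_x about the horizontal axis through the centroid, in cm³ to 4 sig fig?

S_x ≈ 228.1 cm³

Decompose the section into non-overlapping parts with the origin at the bottom-left of its bounding rectangle.
Flange: 9 × 2.6, A = 23.4 cm², y = 21.3 cm, Ī = 13.182 cm⁴.
Web: 2 × 20, A = 40 cm², y = 10 cm, Ī = 1333.33 cm⁴.
Centroid: ȳ = ΣA·y / ΣA = 14.1707 cm.
Transfer each piece to the horizontal axis through the centroid using Ī + A·d² with d = y − 14.1707:
  flange: d = 7.12934 cm → contributes +1202.54 cm⁴
  web: d = -4.17066 cm → contributes +2029.11 cm⁴
Total I = 3231.65 cm⁴.
Extreme fibre distance c = 14.1707 cm; S = I/c = 228.052 cm³.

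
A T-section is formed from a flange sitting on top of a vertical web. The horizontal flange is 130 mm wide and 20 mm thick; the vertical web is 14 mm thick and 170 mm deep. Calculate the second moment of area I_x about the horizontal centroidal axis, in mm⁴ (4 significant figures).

I_x ≈ 1.703 × 10⁷ mm⁴

Decompose the section into non-overlapping parts with the origin at the bottom-left of its bounding rectangle.
Flange: 130 × 20, A = 2 600 mm², y = 180 mm, Ī = 86666.7 mm⁴.
Web: 14 × 170, A = 2 380 mm², y = 85 mm, Ī = 5 731 833 mm⁴.
Centroid: ȳ = ΣA·y / ΣA = 134.598 mm.
Transfer each piece to the horizontal centroidal axis using Ī + A·d² with d = y − 134.598:
  flange: d = 45.4016 mm → contributes +5 446 062 mm⁴
  web: d = -49.5984 mm → contributes +11 586 635 mm⁴
Total I = 17 032 697 mm⁴.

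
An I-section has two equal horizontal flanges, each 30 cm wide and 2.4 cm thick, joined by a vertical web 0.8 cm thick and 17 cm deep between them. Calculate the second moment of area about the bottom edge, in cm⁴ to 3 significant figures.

I_base ≈ 3.27 × 10⁴ cm⁴

Break the section into simple shapes (no overlaps), measuring from the bottom-left corner of the bounding box.
Bottom flange: 30 × 2.4, A = 72 cm², y = 1.2 cm, Ī = 34.56 cm⁴.
Web: 0.8 × 17, A = 13.6 cm², y = 10.9 cm, Ī = 327.53 cm⁴.
Top flange: 30 × 2.4, A = 72 cm², y = 20.6 cm, Ī = 34.56 cm⁴.
Transfer each piece to the bottom edge using Ī + A·d² with d = y − 0:
  bottom flange: d = 1.2 cm → contributes +138.24 cm⁴
  web: d = 10.9 cm → contributes +1943.3 cm⁴
  top flange: d = 20.6 cm → contributes +30 588 cm⁴
Total I = 32 670 cm⁴.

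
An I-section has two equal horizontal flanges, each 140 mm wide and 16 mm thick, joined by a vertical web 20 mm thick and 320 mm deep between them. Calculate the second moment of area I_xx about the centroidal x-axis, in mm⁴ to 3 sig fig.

Decompose the section into non-overlapping parts with the origin at the bottom-left of its bounding rectangle.
Bottom flange: 140 × 16, A = 2 240 mm², y = 8 mm, Ī = 47 787 mm⁴.
Web: 20 × 320, A = 6 400 mm², y = 176 mm, Ī = 54 613 333 mm⁴.
Top flange: 140 × 16, A = 2 240 mm², y = 344 mm, Ī = 47 787 mm⁴.
By symmetry the centroid is at mid-height, ȳ = 176 mm.
Transfer each piece to the centroidal x-axis using Ī + A·d² with d = y − 176:
  bottom flange: d = -168 mm → contributes +63 269 547 mm⁴
  web: d = 0 mm → contributes +54 613 333 mm⁴
  top flange: d = 168 mm → contributes +63 269 547 mm⁴
Total I = 181 152 427 mm⁴.

I_xx ≈ 1.81 × 10⁸ mm⁴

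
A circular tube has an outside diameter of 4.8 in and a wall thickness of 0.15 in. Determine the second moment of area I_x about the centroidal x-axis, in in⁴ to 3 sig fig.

Break the section into simple shapes (no overlaps), measuring from the bottom-left corner of the bounding box.
Outer circle: ⌀4.8, A = 18.096 in², y = 2.4 in, Ī = 26.058 in⁴.
Bore (subtracted): ⌀4.5, A = 15.904 in², y = 2.4 in, Ī = 20.129 in⁴.
By symmetry the centroid is at mid-height, ȳ = 2.4 in.
All pieces are centred on the centroidal x-axis, so I = ΣĪ (holes subtracted) = 5.9287 in⁴.

I_x ≈ 5.93 in⁴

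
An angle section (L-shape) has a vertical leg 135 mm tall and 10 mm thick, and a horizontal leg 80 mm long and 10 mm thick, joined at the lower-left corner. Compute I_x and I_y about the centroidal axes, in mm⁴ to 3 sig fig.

I_x ≈ 3.86 × 10⁶ mm⁴, I_y ≈ 1.03 × 10⁶ mm⁴

Treat the section as a set of non-overlapping primitives; coordinates are from the bounding-box lower-left.
Vertical leg: 10 × 135, A = 1 350 mm², y = 67.5 mm, Ī = 2 050 313 mm⁴.
Horizontal leg (remainder): 70 × 10, A = 700 mm², y = 5 mm, Ī = 5833.3 mm⁴.
Centroid: ȳ = ΣA·y / ΣA = 46.159 mm.
Transfer each piece to the centroidal x-axis using Ī + A·d² with d = y − 46.159:
  vertical leg: d = 21.341 mm → contributes +2 665 181 mm⁴
  horizontal leg (remainder): d = -41.159 mm → contributes +1 191 651 mm⁴
Total I = 3 856 832 mm⁴.
For the y-axis: x̄ = 18.659 mm.
Repeating about the centroidal y-axis gives I_y = 1 034 644 mm⁴.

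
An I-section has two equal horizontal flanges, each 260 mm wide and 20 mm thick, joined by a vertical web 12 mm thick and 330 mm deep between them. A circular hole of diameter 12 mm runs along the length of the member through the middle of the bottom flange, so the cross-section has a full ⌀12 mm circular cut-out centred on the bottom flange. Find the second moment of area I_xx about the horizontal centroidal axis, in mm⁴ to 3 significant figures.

Treat the section as a set of non-overlapping primitives; coordinates are from the bounding-box lower-left.
Bottom flange: 260 × 20, A = 5 200 mm², y = 10 mm, Ī = 173 333 mm⁴.
Web: 12 × 330, A = 3 960 mm², y = 185 mm, Ī = 35 937 000 mm⁴.
Top flange: 260 × 20, A = 5 200 mm², y = 360 mm, Ī = 173 333 mm⁴.
Hole (subtracted): ⌀12, A = 113.1 mm², y = 10 mm, Ī = 1017.9 mm⁴.
Centroid: ȳ = ΣA·y / ΣA = 186.39 mm.
Transfer each piece to the horizontal centroidal axis using Ī + A·d² with d = y − 186.39:
  bottom flange: d = -176.39 mm → contributes +161 961 743 mm⁴
  web: d = -1.3892 mm → contributes +35 944 642 mm⁴
  top flange: d = 173.61 mm → contributes +156 904 995 mm⁴
  hole: d = -176.39 mm → contributes −3 519 833 mm⁴
Total I = 351 291 547 mm⁴.

I_xx ≈ 3.51 × 10⁸ mm⁴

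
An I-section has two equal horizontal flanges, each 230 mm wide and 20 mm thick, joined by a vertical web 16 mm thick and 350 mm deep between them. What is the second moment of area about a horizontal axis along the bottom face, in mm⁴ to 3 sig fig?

Treat the section as a set of non-overlapping primitives; coordinates are from the bounding-box lower-left.
Bottom flange: 230 × 20, A = 4 600 mm², y = 10 mm, Ī = 153 333 mm⁴.
Web: 16 × 350, A = 5 600 mm², y = 195 mm, Ī = 57 166 667 mm⁴.
Top flange: 230 × 20, A = 4 600 mm², y = 380 mm, Ī = 153 333 mm⁴.
Transfer each piece to a horizontal axis along the bottom face using Ī + A·d² with d = y − 0:
  bottom flange: d = 10 mm → contributes +613 333 mm⁴
  web: d = 195 mm → contributes +270 106 667 mm⁴
  top flange: d = 380 mm → contributes +664 393 333 mm⁴
Total I = 935 113 333 mm⁴.

I_base ≈ 9.35 × 10⁸ mm⁴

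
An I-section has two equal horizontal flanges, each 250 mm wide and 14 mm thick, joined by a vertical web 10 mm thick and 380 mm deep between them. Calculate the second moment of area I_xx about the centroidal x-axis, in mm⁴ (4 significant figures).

I_xx ≈ 3.175 × 10⁸ mm⁴

Treat the section as a set of non-overlapping primitives; coordinates are from the bounding-box lower-left.
Bottom flange: 250 × 14, A = 3 500 mm², y = 7 mm, Ī = 57166.7 mm⁴.
Web: 10 × 380, A = 3 800 mm², y = 204 mm, Ī = 45 726 667 mm⁴.
Top flange: 250 × 14, A = 3 500 mm², y = 401 mm, Ī = 57166.7 mm⁴.
By symmetry the centroid is at mid-height, ȳ = 204 mm.
Transfer each piece to the centroidal x-axis using Ī + A·d² with d = y − 204:
  bottom flange: d = -197 mm → contributes +135 888 667 mm⁴
  web: d = 0 mm → contributes +45 726 667 mm⁴
  top flange: d = 197 mm → contributes +135 888 667 mm⁴
Total I = 317 504 000 mm⁴.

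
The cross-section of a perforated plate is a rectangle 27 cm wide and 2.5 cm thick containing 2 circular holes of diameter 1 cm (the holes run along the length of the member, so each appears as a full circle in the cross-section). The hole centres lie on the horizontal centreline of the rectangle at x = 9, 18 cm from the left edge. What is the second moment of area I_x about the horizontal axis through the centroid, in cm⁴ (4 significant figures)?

Decompose the section into non-overlapping parts with the origin at the bottom-left of its bounding rectangle.
Plate: 27 × 2.5, A = 67.5 cm², y = 1.25 cm, Ī = 35.1563 cm⁴.
Hole 1 (subtracted): ⌀1, A = 0.785398 cm², y = 1.25 cm, Ī = 0.0490874 cm⁴.
Hole 2 (subtracted): ⌀1, A = 0.785398 cm², y = 1.25 cm, Ī = 0.0490874 cm⁴.
By symmetry the centroid is at mid-height, ȳ = 1.25 cm.
All pieces are centred on the horizontal axis through the centroid, so I = ΣĪ (holes subtracted) = 35.0581 cm⁴.

I_x ≈ 35.06 cm⁴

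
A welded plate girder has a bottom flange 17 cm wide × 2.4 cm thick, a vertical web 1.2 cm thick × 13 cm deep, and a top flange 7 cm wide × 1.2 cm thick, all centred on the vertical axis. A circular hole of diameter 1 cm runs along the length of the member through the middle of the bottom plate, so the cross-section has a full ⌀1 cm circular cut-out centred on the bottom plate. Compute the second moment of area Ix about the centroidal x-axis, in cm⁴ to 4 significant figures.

Ix ≈ 2072 cm⁴

Break the section into simple shapes (no overlaps), measuring from the bottom-left corner of the bounding box.
Bottom plate: 17 × 2.4, A = 40.8 cm², y = 1.2 cm, Ī = 19.584 cm⁴.
Web plate: 1.2 × 13, A = 15.6 cm², y = 8.9 cm, Ī = 219.7 cm⁴.
Top plate: 7 × 1.2, A = 8.4 cm², y = 16 cm, Ī = 1.008 cm⁴.
Hole (subtracted): ⌀1, A = 0.785398 cm², y = 1.2 cm, Ī = 0.0490874 cm⁴.
Centroid: ȳ = ΣA·y / ΣA = 5.0185 cm.
Transfer each piece to the centroidal x-axis using Ī + A·d² with d = y − 5.0185:
  bottom plate: d = -3.8185 cm → contributes +614.488 cm⁴
  web plate: d = 3.8815 cm → contributes +454.73 cm⁴
  top plate: d = 10.9815 cm → contributes +1013.99 cm⁴
  hole: d = -3.8185 cm → contributes −11.501 cm⁴
Total I = 2071.71 cm⁴.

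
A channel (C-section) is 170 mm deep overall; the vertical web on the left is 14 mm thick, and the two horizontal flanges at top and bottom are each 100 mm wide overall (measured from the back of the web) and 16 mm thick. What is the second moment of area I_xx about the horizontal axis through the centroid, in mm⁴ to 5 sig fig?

Treat the section as a set of non-overlapping primitives; coordinates are from the bounding-box lower-left.
Web: 14 × 170, A = 2 380 mm², y = 85 mm, Ī = 5 731 833 mm⁴.
Top flange (beyond web): 86 × 16, A = 1 376 mm², y = 162 mm, Ī = 29354.67 mm⁴.
Bottom flange (beyond web): 86 × 16, A = 1 376 mm², y = 8 mm, Ī = 29354.67 mm⁴.
By symmetry the centroid is at mid-height, ȳ = 85 mm.
Transfer each piece to the horizontal axis through the centroid using Ī + A·d² with d = y − 85:
  web: d = 0 mm → contributes +5 731 833 mm⁴
  top flange (beyond web): d = 77 mm → contributes +8 187 659 mm⁴
  bottom flange (beyond web): d = -77 mm → contributes +8 187 659 mm⁴
Total I = 22 107 151 mm⁴.

I_xx ≈ 2.2107 × 10⁷ mm⁴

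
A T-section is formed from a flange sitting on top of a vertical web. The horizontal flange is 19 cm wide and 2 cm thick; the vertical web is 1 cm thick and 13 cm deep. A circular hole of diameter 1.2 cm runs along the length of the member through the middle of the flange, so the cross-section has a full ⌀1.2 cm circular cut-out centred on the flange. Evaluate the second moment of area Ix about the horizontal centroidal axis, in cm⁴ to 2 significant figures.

Treat the section as a set of non-overlapping primitives; coordinates are from the bounding-box lower-left.
Flange: 19 × 2, A = 38 cm², y = 14 cm, Ī = 12.67 cm⁴.
Web: 1 × 13, A = 13 cm², y = 6.5 cm, Ī = 183.1 cm⁴.
Hole (subtracted): ⌀1.2, A = 1.131 cm², y = 14 cm, Ī = 0.1018 cm⁴.
Centroid: ȳ = ΣA·y / ΣA = 12.04 cm.
Transfer each piece to the horizontal centroidal axis using Ī + A·d² with d = y − 12.04:
  flange: d = 1.955 cm → contributes +157.9 cm⁴
  web: d = -5.545 cm → contributes +582.8 cm⁴
  hole: d = 1.955 cm → contributes −4.425 cm⁴
Total I = 736.3 cm⁴.

Ix ≈ 740 cm⁴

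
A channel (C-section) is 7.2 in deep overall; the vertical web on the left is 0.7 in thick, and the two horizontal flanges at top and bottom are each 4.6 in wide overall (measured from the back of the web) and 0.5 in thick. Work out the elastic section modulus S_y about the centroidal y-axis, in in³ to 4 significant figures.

Treat the section as a set of non-overlapping primitives; coordinates are from the bounding-box lower-left.
Web: 0.7 × 7.2, A = 5.04 in², x = 0.35 in, Ī = 0.2058 in⁴.
Top flange (beyond web): 3.9 × 0.5, A = 1.95 in², x = 2.65 in, Ī = 2.47163 in⁴.
Bottom flange (beyond web): 3.9 × 0.5, A = 1.95 in², x = 2.65 in, Ī = 2.47163 in⁴.
Centroid: x̄ = ΣA·x / ΣA = 1.35336 in.
Transfer each piece to the centroidal y-axis using Ī + A·d² with d = x − 1.35336:
  web: d = -1.00336 in → contributes +5.27968 in⁴
  top flange (beyond web): d = 1.29664 in → contributes +5.75013 in⁴
  bottom flange (beyond web): d = 1.29664 in → contributes +5.75013 in⁴
Total I = 16.7799 in⁴.
Extreme fibre distance c = 3.24664 in; S = I/c = 5.1684 in³.

S_y ≈ 5.168 in³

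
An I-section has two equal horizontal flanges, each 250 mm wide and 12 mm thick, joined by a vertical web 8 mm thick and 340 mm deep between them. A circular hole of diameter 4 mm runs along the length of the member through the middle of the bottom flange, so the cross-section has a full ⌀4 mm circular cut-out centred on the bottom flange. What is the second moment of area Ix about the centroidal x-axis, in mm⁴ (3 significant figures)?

Split into non-overlapping primitives; take the origin at the lower-left of the bounding box.
Bottom flange: 250 × 12, A = 3 000 mm², y = 6 mm, Ī = 36 000 mm⁴.
Web: 8 × 340, A = 2 720 mm², y = 182 mm, Ī = 26 202 667 mm⁴.
Top flange: 250 × 12, A = 3 000 mm², y = 358 mm, Ī = 36 000 mm⁴.
Hole (subtracted): ⌀4, A = 12.566 mm², y = 6 mm, Ī = 12.566 mm⁴.
Centroid: ȳ = ΣA·y / ΣA = 182.25 mm.
Transfer each piece to the centroidal x-axis using Ī + A·d² with d = y − 182.25:
  bottom flange: d = -176.25 mm → contributes +93 232 417 mm⁴
  web: d = -0.254 mm → contributes +26 202 842 mm⁴
  top flange: d = 175.75 mm → contributes +92 695 970 mm⁴
  hole: d = -176.25 mm → contributes −390 393 mm⁴
Total I = 211 740 836 mm⁴.

Ix ≈ 2.12 × 10⁸ mm⁴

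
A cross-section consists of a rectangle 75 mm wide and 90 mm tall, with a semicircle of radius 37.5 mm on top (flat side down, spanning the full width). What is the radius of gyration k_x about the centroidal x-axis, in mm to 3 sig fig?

k_x ≈ 35.0 mm

Decompose the section into non-overlapping parts with the origin at the bottom-left of its bounding rectangle.
Rectangular body: 75 × 90, A = 6 750 mm², y = 45 mm, Ī = 4 556 250 mm⁴.
Semicircular cap: semicircle r = 37.5, A = 2208.9 mm², y = 105.92 mm, Ī = 217 049 mm⁴.
Centroid: ȳ = ΣA·y / ΣA = 60.019 mm.
Transfer each piece to the centroidal x-axis using Ī + A·d² with d = y − 60.019:
  rectangular body: d = -15.019 mm → contributes +6 078 940 mm⁴
  semicircular cap: d = 45.896 mm → contributes +4 870 048 mm⁴
Total I = 10 948 988 mm⁴.
Radius of gyration: k = √(I/A) = √(10 948 988 / 8958.9) = 34.959 mm.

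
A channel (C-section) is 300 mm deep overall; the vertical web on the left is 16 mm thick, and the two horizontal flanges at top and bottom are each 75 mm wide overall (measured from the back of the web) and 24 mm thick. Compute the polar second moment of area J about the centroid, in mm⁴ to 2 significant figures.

Break the section into simple shapes (no overlaps), measuring from the bottom-left corner of the bounding box.
Web: 16 × 300, A = 4 800 mm², y = 150 mm, Ī = 36 000 000 mm⁴.
Top flange (beyond web): 59 × 24, A = 1 416 mm², y = 288 mm, Ī = 67 968 mm⁴.
Bottom flange (beyond web): 59 × 24, A = 1 416 mm², y = 12 mm, Ī = 67 968 mm⁴.
By symmetry the centroid is at mid-height, ȳ = 150 mm.
Transfer each piece to the centroidal x-axis using Ī + A·d² with d = y − 150:
  web: d = 0 mm → contributes +36 000 000 mm⁴
  top flange (beyond web): d = 138 mm → contributes +27 034 272 mm⁴
  bottom flange (beyond web): d = -138 mm → contributes +27 034 272 mm⁴
Total I = 90 068 544 mm⁴.
For the y-axis: x̄ = 21.92 mm.
Repeating about the centroidal y-axis gives I_y = 3 428 633 mm⁴.
Polar second moment: J = I_x + I_y = 93 497 177 mm⁴.

J ≈ 9.3 × 10⁷ mm⁴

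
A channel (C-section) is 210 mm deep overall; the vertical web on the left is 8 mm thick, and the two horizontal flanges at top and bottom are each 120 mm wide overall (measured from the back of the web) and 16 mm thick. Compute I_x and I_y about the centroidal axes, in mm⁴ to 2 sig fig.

I_x ≈ 4.0 × 10⁷ mm⁴, I_y ≈ 7.9 × 10⁶ mm⁴

Split into non-overlapping primitives; take the origin at the lower-left of the bounding box.
Web: 8 × 210, A = 1 680 mm², y = 105 mm, Ī = 6 174 000 mm⁴.
Top flange (beyond web): 112 × 16, A = 1 792 mm², y = 202 mm, Ī = 38 229 mm⁴.
Bottom flange (beyond web): 112 × 16, A = 1 792 mm², y = 8 mm, Ī = 38 229 mm⁴.
By symmetry the centroid is at mid-height, ȳ = 105 mm.
Transfer each piece to the centroidal x-axis using Ī + A·d² with d = y − 105:
  web: d = 0 mm → contributes +6 174 000 mm⁴
  top flange (beyond web): d = 97 mm → contributes +16 899 157 mm⁴
  bottom flange (beyond web): d = -97 mm → contributes +16 899 157 mm⁴
Total I = 39 972 315 mm⁴.
For the y-axis: x̄ = 44.85 mm.
Repeating about the centroidal y-axis gives I_y = 7 873 222 mm⁴.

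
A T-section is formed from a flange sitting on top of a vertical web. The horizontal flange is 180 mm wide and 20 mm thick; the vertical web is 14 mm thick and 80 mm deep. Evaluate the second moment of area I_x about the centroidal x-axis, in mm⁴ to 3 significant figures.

I_x ≈ 2.85 × 10⁶ mm⁴

Decompose the section into non-overlapping parts with the origin at the bottom-left of its bounding rectangle.
Flange: 180 × 20, A = 3 600 mm², y = 90 mm, Ī = 120 000 mm⁴.
Web: 14 × 80, A = 1 120 mm², y = 40 mm, Ī = 597 333 mm⁴.
Centroid: ȳ = ΣA·y / ΣA = 78.136 mm.
Transfer each piece to the centroidal x-axis using Ī + A·d² with d = y − 78.136:
  flange: d = 11.864 mm → contributes +626 751 mm⁴
  web: d = -38.136 mm → contributes +2 226 176 mm⁴
Total I = 2 852 927 mm⁴.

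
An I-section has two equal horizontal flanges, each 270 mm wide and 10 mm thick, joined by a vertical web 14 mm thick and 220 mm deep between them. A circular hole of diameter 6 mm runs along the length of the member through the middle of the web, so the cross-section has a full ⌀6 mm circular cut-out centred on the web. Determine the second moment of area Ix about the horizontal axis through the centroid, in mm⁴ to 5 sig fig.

Ix ≈ 8.3883 × 10⁷ mm⁴

Split into non-overlapping primitives; take the origin at the lower-left of the bounding box.
Bottom flange: 270 × 10, A = 2 700 mm², y = 5 mm, Ī = 22 500 mm⁴.
Web: 14 × 220, A = 3 080 mm², y = 120 mm, Ī = 12 422 667 mm⁴.
Top flange: 270 × 10, A = 2 700 mm², y = 235 mm, Ī = 22 500 mm⁴.
Hole (subtracted): ⌀6, A = 28.27433 mm², y = 120 mm, Ī = 63.61725 mm⁴.
By symmetry the centroid is at mid-height, ȳ = 120 mm.
Transfer each piece to the horizontal axis through the centroid using Ī + A·d² with d = y − 120:
  bottom flange: d = -115 mm → contributes +35 730 000 mm⁴
  web: d = 0 mm → contributes +12 422 667 mm⁴
  top flange: d = 115 mm → contributes +35 730 000 mm⁴
  hole: d = 0 mm → contributes −63.61725 mm⁴
Total I = 83 882 603 mm⁴.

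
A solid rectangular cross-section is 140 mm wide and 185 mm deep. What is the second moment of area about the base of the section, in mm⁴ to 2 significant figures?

I_base ≈ 3.0 × 10⁸ mm⁴

The section: 140 × 185, A = 25 900 mm², y = 92.5 mm, Ī = 73 868 958 mm⁴.
Transfer it to a horizontal axis along the bottom face using Ī + A·d² with d = y − 0:
  the section: d = 92.5 mm → contributes +295 475 833 mm⁴
Total I = 295 475 833 mm⁴.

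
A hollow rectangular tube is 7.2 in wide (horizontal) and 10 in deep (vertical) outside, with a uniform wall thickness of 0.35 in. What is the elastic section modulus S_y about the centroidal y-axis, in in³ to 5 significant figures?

Break the section into simple shapes (no overlaps), measuring from the bottom-left corner of the bounding box.
Outer rectangle: 7.2 × 10, A = 72 in², x = 3.6 in, Ī = 311.04 in⁴.
Inner void (subtracted): 6.5 × 9.3, A = 60.45 in², x = 3.6 in, Ī = 212.8344 in⁴.
By symmetry the centroid is at mid-width, x̄ = 3.6 in.
All pieces are centred on the centroidal y-axis, so I = ΣĪ (holes subtracted) = 98.20563 in⁴.
Extreme fibre distance c = 3.6 in; S = I/c = 27.27934 in³.

S_y ≈ 27.279 in³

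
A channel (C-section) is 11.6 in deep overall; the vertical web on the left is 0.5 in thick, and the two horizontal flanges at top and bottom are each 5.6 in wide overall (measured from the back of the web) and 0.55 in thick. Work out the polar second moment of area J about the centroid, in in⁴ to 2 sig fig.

J ≈ 270 in⁴

Break the section into simple shapes (no overlaps), measuring from the bottom-left corner of the bounding box.
Web: 0.5 × 11.6, A = 5.8 in², y = 5.8 in, Ī = 65.04 in⁴.
Top flange (beyond web): 5.1 × 0.55, A = 2.805 in², y = 11.33 in, Ī = 0.07071 in⁴.
Bottom flange (beyond web): 5.1 × 0.55, A = 2.805 in², y = 0.275 in, Ī = 0.07071 in⁴.
By symmetry the centroid is at mid-height, ȳ = 5.8 in.
Transfer each piece to the centroidal x-axis using Ī + A·d² with d = y − 5.8:
  web: d = 0 in → contributes +65.04 in⁴
  top flange (beyond web): d = 5.525 in → contributes +85.7 in⁴
  bottom flange (beyond web): d = -5.525 in → contributes +85.7 in⁴
Total I = 236.4 in⁴.
For the y-axis: x̄ = 1.627 in.
Repeating about the centroidal y-axis gives I_y = 34.64 in⁴.
Polar second moment: J = I_x + I_y = 271.1 in⁴.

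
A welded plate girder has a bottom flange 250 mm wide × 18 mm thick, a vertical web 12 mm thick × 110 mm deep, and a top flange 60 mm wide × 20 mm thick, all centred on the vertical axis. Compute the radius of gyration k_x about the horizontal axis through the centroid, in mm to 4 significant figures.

Decompose the section into non-overlapping parts with the origin at the bottom-left of its bounding rectangle.
Bottom plate: 250 × 18, A = 4 500 mm², y = 9 mm, Ī = 121 500 mm⁴.
Web plate: 12 × 110, A = 1 320 mm², y = 73 mm, Ī = 1 331 000 mm⁴.
Top plate: 60 × 20, A = 1 200 mm², y = 138 mm, Ī = 40 000 mm⁴.
Centroid: ȳ = ΣA·y / ΣA = 43.0855 mm.
Transfer each piece to the horizontal axis through the centroid using Ī + A·d² with d = y − 43.0855:
  bottom plate: d = -34.0855 mm → contributes +5 349 687 mm⁴
  web plate: d = 29.9145 mm → contributes +2 512 240 mm⁴
  top plate: d = 94.9145 mm → contributes +10 850 522 mm⁴
Total I = 18 712 449 mm⁴.
Radius of gyration: k = √(I/A) = √(18 712 449 / 7 020) = 51.6294 mm.

k_x ≈ 51.63 mm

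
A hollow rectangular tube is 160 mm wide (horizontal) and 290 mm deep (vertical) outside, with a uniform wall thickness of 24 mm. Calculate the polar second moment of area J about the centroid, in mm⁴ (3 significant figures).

Break the section into simple shapes (no overlaps), measuring from the bottom-left corner of the bounding box.
Outer rectangle: 160 × 290, A = 46 400 mm², y = 145 mm, Ī = 325 186 667 mm⁴.
Inner void (subtracted): 112 × 242, A = 27 104 mm², y = 145 mm, Ī = 132 276 555 mm⁴.
By symmetry the centroid is at mid-height, ȳ = 145 mm.
All pieces are centred on the centroidal x-axis, so I = ΣĪ (holes subtracted) = 192 910 112 mm⁴.
Repeating about the centroidal y-axis gives I_y = 70 653 952 mm⁴.
Polar second moment: J = I_x + I_y = 263 564 064 mm⁴.

J ≈ 2.64 × 10⁸ mm⁴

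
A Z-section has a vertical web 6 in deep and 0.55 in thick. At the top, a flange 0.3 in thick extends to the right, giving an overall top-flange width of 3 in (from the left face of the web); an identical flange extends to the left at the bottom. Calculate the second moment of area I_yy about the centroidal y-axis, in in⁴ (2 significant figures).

I_yy ≈ 4.1 in⁴

Split into non-overlapping primitives; take the origin at the lower-left of the bounding box.
Web: 0.55 × 6, A = 3.3 in², x = 2.725 in, Ī = 0.08319 in⁴.
Top flange (beyond web): 2.45 × 0.3, A = 0.735 in², x = 4.225 in, Ī = 0.3677 in⁴.
Bottom flange (beyond web): 2.45 × 0.3, A = 0.735 in², x = 1.225 in, Ī = 0.3677 in⁴.
Centroid: x̄ = ΣA·x / ΣA = 2.725 in.
Transfer each piece to the centroidal y-axis using Ī + A·d² with d = x − 2.725:
  web: d = 0 in → contributes +0.08319 in⁴
  top flange (beyond web): d = 1.5 in → contributes +2.021 in⁴
  bottom flange (beyond web): d = -1.5 in → contributes +2.021 in⁴
Total I = 4.126 in⁴.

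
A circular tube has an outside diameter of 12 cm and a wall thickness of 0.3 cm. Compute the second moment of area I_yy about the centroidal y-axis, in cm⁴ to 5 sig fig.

Split into non-overlapping primitives; take the origin at the lower-left of the bounding box.
Outer circle: ⌀12, A = 113.0973 cm², x = 6 cm, Ī = 1017.876 cm⁴.
Bore (subtracted): ⌀11.4, A = 102.0703 cm², x = 6 cm, Ī = 829.0664 cm⁴.
By symmetry the centroid is at mid-width, x̄ = 6 cm.
All pieces are centred on the centroidal y-axis, so I = ΣĪ (holes subtracted) = 188.8096 cm⁴.

I_yy ≈ 188.81 cm⁴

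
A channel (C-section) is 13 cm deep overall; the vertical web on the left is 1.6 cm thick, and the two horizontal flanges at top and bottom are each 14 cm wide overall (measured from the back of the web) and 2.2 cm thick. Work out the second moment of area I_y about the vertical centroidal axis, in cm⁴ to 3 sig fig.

Decompose the section into non-overlapping parts with the origin at the bottom-left of its bounding rectangle.
Web: 1.6 × 13, A = 20.8 cm², x = 0.8 cm, Ī = 4.4373 cm⁴.
Top flange (beyond web): 12.4 × 2.2, A = 27.28 cm², x = 7.8 cm, Ī = 349.55 cm⁴.
Bottom flange (beyond web): 12.4 × 2.2, A = 27.28 cm², x = 7.8 cm, Ī = 349.55 cm⁴.
Centroid: x̄ = ΣA·x / ΣA = 5.8679 cm.
Transfer each piece to the vertical centroidal axis using Ī + A·d² with d = x − 5.8679:
  web: d = -5.0679 cm → contributes +538.66 cm⁴
  top flange (beyond web): d = 1.9321 cm → contributes +451.38 cm⁴
  bottom flange (beyond web): d = 1.9321 cm → contributes +451.38 cm⁴
Total I = 1441.4 cm⁴.

I_y ≈ 1440 cm⁴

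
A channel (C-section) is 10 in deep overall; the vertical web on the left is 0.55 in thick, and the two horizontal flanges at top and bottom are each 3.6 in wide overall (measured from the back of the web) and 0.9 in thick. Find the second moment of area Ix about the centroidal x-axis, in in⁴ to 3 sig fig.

Ix ≈ 160 in⁴

Treat the section as a set of non-overlapping primitives; coordinates are from the bounding-box lower-left.
Web: 0.55 × 10, A = 5.5 in², y = 5 in, Ī = 45.833 in⁴.
Top flange (beyond web): 3.05 × 0.9, A = 2.745 in², y = 9.55 in, Ī = 0.18529 in⁴.
Bottom flange (beyond web): 3.05 × 0.9, A = 2.745 in², y = 0.45 in, Ī = 0.18529 in⁴.
By symmetry the centroid is at mid-height, ȳ = 5 in.
Transfer each piece to the centroidal x-axis using Ī + A·d² with d = y − 5:
  web: d = 0 in → contributes +45.833 in⁴
  top flange (beyond web): d = 4.55 in → contributes +57.014 in⁴
  bottom flange (beyond web): d = -4.55 in → contributes +57.014 in⁴
Total I = 159.86 in⁴.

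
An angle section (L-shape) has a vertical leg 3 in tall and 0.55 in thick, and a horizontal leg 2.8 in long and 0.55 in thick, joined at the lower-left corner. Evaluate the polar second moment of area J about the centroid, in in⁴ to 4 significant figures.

J ≈ 4.280 in⁴

Break the section into simple shapes (no overlaps), measuring from the bottom-left corner of the bounding box.
Vertical leg: 0.55 × 3, A = 1.65 in², y = 1.5 in, Ī = 1.2375 in⁴.
Horizontal leg (remainder): 2.25 × 0.55, A = 1.2375 in², y = 0.275 in, Ī = 0.0311953 in⁴.
Centroid: ȳ = ΣA·y / ΣA = 0.975 in.
Transfer each piece to the centroidal x-axis using Ī + A·d² with d = y − 0.975:
  vertical leg: d = 0.525 in → contributes +1.69228 in⁴
  horizontal leg (remainder): d = -0.7 in → contributes +0.63757 in⁴
Total I = 2.32985 in⁴.
For the y-axis: x̄ = 0.875 in.
Repeating about the centroidal y-axis gives I_y = 1.94966 in⁴.
Polar second moment: J = I_x + I_y = 4.27952 in⁴.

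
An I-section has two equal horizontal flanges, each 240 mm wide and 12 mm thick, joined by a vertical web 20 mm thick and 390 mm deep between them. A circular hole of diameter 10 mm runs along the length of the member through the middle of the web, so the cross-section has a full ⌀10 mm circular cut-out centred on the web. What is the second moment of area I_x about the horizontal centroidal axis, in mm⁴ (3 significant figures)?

Split into non-overlapping primitives; take the origin at the lower-left of the bounding box.
Bottom flange: 240 × 12, A = 2 880 mm², y = 6 mm, Ī = 34 560 mm⁴.
Web: 20 × 390, A = 7 800 mm², y = 207 mm, Ī = 98 865 000 mm⁴.
Top flange: 240 × 12, A = 2 880 mm², y = 408 mm, Ī = 34 560 mm⁴.
Hole (subtracted): ⌀10, A = 78.54 mm², y = 207 mm, Ī = 490.87 mm⁴.
By symmetry the centroid is at mid-height, ȳ = 207 mm.
Transfer each piece to the horizontal centroidal axis using Ī + A·d² with d = y − 207:
  bottom flange: d = -201 mm → contributes +116 389 440 mm⁴
  web: d = 0 mm → contributes +98 865 000 mm⁴
  top flange: d = 201 mm → contributes +116 389 440 mm⁴
  hole: d = 0 mm → contributes −490.87 mm⁴
Total I = 331 643 389 mm⁴.

I_x ≈ 3.32 × 10⁸ mm⁴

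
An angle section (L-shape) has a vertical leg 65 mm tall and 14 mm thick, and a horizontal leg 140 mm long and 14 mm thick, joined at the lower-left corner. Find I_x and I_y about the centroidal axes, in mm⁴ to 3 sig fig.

Decompose the section into non-overlapping parts with the origin at the bottom-left of its bounding rectangle.
Vertical leg: 14 × 65, A = 910 mm², y = 32.5 mm, Ī = 320 396 mm⁴.
Horizontal leg (remainder): 126 × 14, A = 1 764 mm², y = 7 mm, Ī = 28 812 mm⁴.
Centroid: ȳ = ΣA·y / ΣA = 15.678 mm.
Transfer each piece to the centroidal x-axis using Ī + A·d² with d = y − 15.678:
  vertical leg: d = 16.822 mm → contributes +577 907 mm⁴
  horizontal leg (remainder): d = -8.678 mm → contributes +161 655 mm⁴
Total I = 739 562 mm⁴.
For the y-axis: x̄ = 53.178 mm.
Repeating about the centroidal y-axis gives I_y = 5 290 175 mm⁴.

I_x ≈ 7.40 × 10⁵ mm⁴, I_y ≈ 5.29 × 10⁶ mm⁴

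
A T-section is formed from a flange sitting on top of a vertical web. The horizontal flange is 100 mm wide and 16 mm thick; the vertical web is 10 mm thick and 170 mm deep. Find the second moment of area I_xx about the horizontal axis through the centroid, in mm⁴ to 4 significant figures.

Treat the section as a set of non-overlapping primitives; coordinates are from the bounding-box lower-left.
Flange: 100 × 16, A = 1 600 mm², y = 178 mm, Ī = 34133.3 mm⁴.
Web: 10 × 170, A = 1 700 mm², y = 85 mm, Ī = 4 094 167 mm⁴.
Centroid: ȳ = ΣA·y / ΣA = 130.091 mm.
Transfer each piece to the horizontal axis through the centroid using Ī + A·d² with d = y − 130.091:
  flange: d = 47.9091 mm → contributes +3 706 583 mm⁴
  web: d = -45.0909 mm → contributes +7 550 590 mm⁴
Total I = 11 257 173 mm⁴.

I_xx ≈ 1.126 × 10⁷ mm⁴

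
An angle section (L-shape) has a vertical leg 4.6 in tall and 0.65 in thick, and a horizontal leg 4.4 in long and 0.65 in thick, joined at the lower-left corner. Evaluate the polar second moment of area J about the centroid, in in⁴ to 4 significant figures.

Decompose the section into non-overlapping parts with the origin at the bottom-left of its bounding rectangle.
Vertical leg: 0.65 × 4.6, A = 2.99 in², y = 2.3 in, Ī = 5.27237 in⁴.
Horizontal leg (remainder): 3.75 × 0.65, A = 2.4375 in², y = 0.325 in, Ī = 0.0858203 in⁴.
Centroid: ȳ = ΣA·y / ΣA = 1.41302 in.
Transfer each piece to the centroidal x-axis using Ī + A·d² with d = y − 1.41302:
  vertical leg: d = 0.886976 in → contributes +7.62468 in⁴
  horizontal leg (remainder): d = -1.08802 in → contributes +2.97132 in⁴
Total I = 10.596 in⁴.
For the y-axis: x̄ = 1.31302 in.
Repeating about the centroidal y-axis gives I_y = 9.46094 in⁴.
Polar second moment: J = I_x + I_y = 20.0569 in⁴.

J ≈ 20.06 in⁴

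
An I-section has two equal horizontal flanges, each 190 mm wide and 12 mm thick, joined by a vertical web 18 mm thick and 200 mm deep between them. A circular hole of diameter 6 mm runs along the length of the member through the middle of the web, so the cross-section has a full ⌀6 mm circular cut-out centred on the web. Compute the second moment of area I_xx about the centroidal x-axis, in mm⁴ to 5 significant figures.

I_xx ≈ 6.3291 × 10⁷ mm⁴

Split into non-overlapping primitives; take the origin at the lower-left of the bounding box.
Bottom flange: 190 × 12, A = 2 280 mm², y = 6 mm, Ī = 27 360 mm⁴.
Web: 18 × 200, A = 3 600 mm², y = 112 mm, Ī = 12 000 000 mm⁴.
Top flange: 190 × 12, A = 2 280 mm², y = 218 mm, Ī = 27 360 mm⁴.
Hole (subtracted): ⌀6, A = 28.27433 mm², y = 112 mm, Ī = 63.61725 mm⁴.
By symmetry the centroid is at mid-height, ȳ = 112 mm.
Transfer each piece to the centroidal x-axis using Ī + A·d² with d = y − 112:
  bottom flange: d = -106 mm → contributes +25 645 440 mm⁴
  web: d = 0 mm → contributes +12 000 000 mm⁴
  top flange: d = 106 mm → contributes +25 645 440 mm⁴
  hole: d = 0 mm → contributes −63.61725 mm⁴
Total I = 63 290 816 mm⁴.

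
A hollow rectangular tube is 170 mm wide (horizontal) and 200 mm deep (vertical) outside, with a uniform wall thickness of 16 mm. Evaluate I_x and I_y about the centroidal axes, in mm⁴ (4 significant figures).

Treat the section as a set of non-overlapping primitives; coordinates are from the bounding-box lower-left.
Outer rectangle: 170 × 200, A = 34 000 mm², y = 100 mm, Ī = 113 333 333 mm⁴.
Inner void (subtracted): 138 × 168, A = 23 184 mm², y = 100 mm, Ī = 54 528 768 mm⁴.
By symmetry the centroid is at mid-height, ȳ = 100 mm.
All pieces are centred on the centroidal x-axis, so I = ΣĪ (holes subtracted) = 58 804 565 mm⁴.
Repeating about the centroidal y-axis gives I_y = 45 090 325 mm⁴.

I_x ≈ 5.880 × 10⁷ mm⁴, I_y ≈ 4.509 × 10⁷ mm⁴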